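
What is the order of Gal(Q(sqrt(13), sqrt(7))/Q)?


The 2 square roots of distinct primes are multiplicatively independent over Q,
so [K:Q] = 2^2 and Gal(K/Q) is isomorphic to (Z/2Z)^2.
|Gal| = 2^2 = 4

4


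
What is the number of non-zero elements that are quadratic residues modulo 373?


For prime p, the number of non-zero quadratic residues is (p-1)/2.
= (373-1)/2
= 186

186


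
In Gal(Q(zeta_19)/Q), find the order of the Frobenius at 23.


The Frobenius at p in Gal(Q(zeta_n)/Q) = (Z/nZ)* is the class of p, so its order is ord_19(23), the smallest k >= 1 with 23^k = 1 mod 19.
n = 19 = 19, phi(19) = 18; the order divides phi(n).
Divisors of 18: 1, 2, 3, 6, 9, 18
Repeated squaring mod 19: 23^1 = 4, 23^2 = 16, 23^4 = 9, 23^8 = 5, 23^16 = 6
Test divisors in increasing order:
  k=1: 23^1 = 4 mod 19
  k=2: 23^2 = 16 mod 19
  k=3: 23^3 = 16 * 4 = 7 mod 19
  k=6: 23^6 = 9 * 16 = 11 mod 19
  k=9: 23^9 = 5 * 4 = 1 mod 19  <- first divisor giving 1
Order = 9

9


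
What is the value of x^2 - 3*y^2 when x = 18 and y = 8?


x^2 - d*y^2
= 18^2 - 3*8^2
= 324 - 192
= 132

132


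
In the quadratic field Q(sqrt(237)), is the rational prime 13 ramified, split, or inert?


K = Q(sqrt(237)). Since d mod 4 = 1, disc(K) = 237.
Check p | disc: 237 mod 13 = 3.
p does not divide disc. Compute Legendre symbol (d/p):
3^((13-1)/2) mod 13 = 1
(d/p) = 1, so p splits: (p) = P*P' with e=1, f=1, g=2.
Therefore p is split.

split


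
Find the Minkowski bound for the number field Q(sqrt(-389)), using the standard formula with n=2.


d = -389, d mod 4 = 3, so disc(K) = 4d = -1556; |disc(K)| = 1556
Imaginary quadratic field, so n = 2, s = r2 = 1, r1 = 0
M = (n!/n^n) * (4/pi)^s * sqrt(|disc(K)|) = (2!/2^2) * (4/pi)^1 * sqrt(1556)
= 0.5 * 1.273240 * 39.446166
= 25.1122

25.1122


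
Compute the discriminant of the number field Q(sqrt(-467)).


For K = Q(sqrt(d)) with d squarefree: disc(K) = d if d = 1 mod 4, and disc(K) = 4d if d = 2 or 3 mod 4.
Here d = -467, and d mod 4 = 1.
d = 1 mod 4 (O_K = Z[(1+sqrt(d))/2]), so disc(K) = d = -467

-467


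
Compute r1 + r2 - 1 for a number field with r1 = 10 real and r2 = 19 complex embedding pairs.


By Dirichlet's unit theorem:
rank = r1 + r2 - 1
= 10 + 19 - 1
= 28

28


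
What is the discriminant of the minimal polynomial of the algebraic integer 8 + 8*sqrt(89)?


The element 8 + 8*sqrt(89) has minimal polynomial:
x^2 - 16*x - 5632
Discriminant = (-16)^2 - 4*(-5632)
= 256 + 22528
= 22784

22784


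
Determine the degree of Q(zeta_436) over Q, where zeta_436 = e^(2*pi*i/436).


The degree equals Euler's totient phi(436).
436 = 2^2 * 109
phi(436) = 216

216


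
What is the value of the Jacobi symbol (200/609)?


Compute (200/609) via quadratic reciprocity:
  pull out 2: (2/609) = +1  (since 609 mod 8 = 1)
  pull out 2: (2/609) = +1  (since 609 mod 8 = 1)
  pull out 2: (2/609) = +1  (since 609 mod 8 = 1)
  reciprocity: (25/609) -> +(609/25)
  reduce: (9/25)
  reciprocity: (9/25) -> +(25/9)
  reduce: (7/9)
  reciprocity: (7/9) -> +(9/7)
  reduce: (2/7)
  pull out 2: (2/7) = +1  (since 7 mod 8 = 7)
  (1/7) = 1
Product of signs = 1

1


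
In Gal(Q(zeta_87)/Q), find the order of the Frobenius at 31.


The Frobenius at p in Gal(Q(zeta_n)/Q) = (Z/nZ)* is the class of p, so its order is ord_87(31), the smallest k >= 1 with 31^k = 1 mod 87.
n = 87 = 3 * 29, phi(87) = 56; the order divides phi(n).
Divisors of 56: 1, 2, 4, 7, 8, 14, 28, 56
Repeated squaring mod 87: 31^1 = 31, 31^2 = 4, 31^4 = 16, 31^8 = 82, 31^16 = 25, 31^32 = 16
Test divisors in increasing order:
  k=1: 31^1 = 31 mod 87
  k=2: 31^2 = 4 mod 87
  k=4: 31^4 = 16 mod 87
  k=7: 31^7 = 16 * 4 * 31 = 70 mod 87
  k=8: 31^8 = 82 mod 87
  k=14: 31^14 = 82 * 16 * 4 = 28 mod 87
  k=28: 31^28 = 25 * 82 * 16 = 1 mod 87  <- first divisor giving 1
Order = 28

28


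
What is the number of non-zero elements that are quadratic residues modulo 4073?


For prime p, the number of non-zero quadratic residues is (p-1)/2.
= (4073-1)/2
= 2036

2036


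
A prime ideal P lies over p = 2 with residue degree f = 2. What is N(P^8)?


N(P^a) = p^(a*f)
= 2^(8*2)
= 2^16
= 65536

65536


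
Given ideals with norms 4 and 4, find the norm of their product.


N(IJ) = N(I) * N(J)
= 4 * 4
= 16

16


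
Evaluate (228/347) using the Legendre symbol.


p = 347 is prime, so compute (228/347) with the reciprocity algorithm (Jacobi-symbol steps: pull out 2s via (2/n), flip via reciprocity, reduce):
  pull out 2: (2/347) = -1  (since 347 mod 8 = 3)
  pull out 2: (2/347) = -1  (since 347 mod 8 = 3)
  reciprocity: (57/347) -> +(347/57)
  reduce: (5/57)
  reciprocity: (5/57) -> +(57/5)
  reduce: (2/5)
  pull out 2: (2/5) = -1  (since 5 mod 8 = 5)
  (1/5) = 1
Product of signs = -1
(228/347) = -1

-1


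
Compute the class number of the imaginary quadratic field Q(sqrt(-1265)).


K = Q(sqrt(-1265)). d mod 4 = 3, so D = disc(K) = 4d = -5060
h(K) equals the number of primitive reduced positive-definite forms (a, b, c) = a*x^2 + b*x*y + c*y^2 with b^2 - 4ac = D,
where reduced means |b| <= a <= c, with b >= 0 whenever |b| = a or a = c, and primitive means gcd(a, b, c) = 1.
Reduced forces 3a^2 <= |D| = 5060, so 1 <= a <= 41; b must have the parity of D, and c = (b^2 - D)/(4a) must be an integer >= a.
Enumerate a = 1..41, b in [-a, a]:
  a=1: (1, 0, 1265)  [1]
  a=2: (2, 2, 633)  [1]
  a=3: (3, -2, 422), (3, 2, 422)  [2]
  a=4: none
  a=5: (5, 0, 253)  [1]
  a=6: (6, -2, 211), (6, 2, 211)  [2]
  a=7: (7, -6, 182), (7, 6, 182)  [2]
  a=8: none
  a=9: (9, -4, 141), (9, 4, 141)  [2]
  a=10: (10, 10, 129)  [1]
  a=11: (11, 0, 115)  [1]
  a=12: none
  a=13: (13, -6, 98), (13, 6, 98)  [2]
  a=14: (14, -6, 91), (14, 6, 91)  [2]
  a=15: (15, -10, 86), (15, 10, 86)  [2]
  a=16..17: none
  a=18: (18, -14, 73), (18, 14, 73)  [2]
  a=19..20: none
  a=21: (21, -20, 65), (21, -8, 61), (21, 8, 61), (21, 20, 65)  [4]
  a=22: (22, 22, 63)  [1]
  a=23: (23, 0, 55)  [1]
  a=24..25: none
  a=26: (26, -6, 49), (26, 6, 49)  [2]
  a=27: (27, -4, 47), (27, 4, 47)  [2]
  a=28..29: none
  a=30: (30, -10, 43), (30, 10, 43)  [2]
  a=31..32: none
  a=33: (33, -22, 42), (33, 22, 42)  [2]
  a=34: none
  a=35: (35, -20, 39), (35, 20, 39)  [2]
  a=36: none
  a=37: (37, -34, 42), (37, 34, 42)  [2]
  a=38: none
  a=39: (39, 32, 39)  [1]
  a=40..41: none
Total reduced forms: 1 + 1 + 2 + 1 + 2 + 2 + 2 + 1 + 1 + 2 + 2 + 2 + 2 + 4 + 1 + 1 + 2 + 2 + 2 + 2 + 2 + 2 + 1 = 40
h = 40

40


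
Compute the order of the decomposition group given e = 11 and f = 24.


|D_P| = e * f
= 11 * 24
= 264

264


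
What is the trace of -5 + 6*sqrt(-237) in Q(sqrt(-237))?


Tr(a + b*sqrt(d)) = (a + b*sqrt(d)) + (a - b*sqrt(d)) = 2a
= 2 * (-5)
= -10

-10


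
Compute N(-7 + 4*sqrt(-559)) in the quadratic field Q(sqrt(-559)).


N(a + b*sqrt(d)) = a^2 - d*b^2
= (-7)^2 - (-559)*(4)^2
= 49 + 8944
= 8993

8993


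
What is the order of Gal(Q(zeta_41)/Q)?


|Gal(Q(zeta_41)/Q)| = phi(41)
= 40

40


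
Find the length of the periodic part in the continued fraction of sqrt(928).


Run the CF algorithm for sqrt(928).
a_0 = floor(sqrt(928)) = 30; set m_0=0, q_0=1.
Recurrence: m' = q*a - m,  q' = (d - m'^2)/q,  a' = floor((a_0 + m')/q').
  step 1: m=30, q=28, a=2
  step 2: m=26, q=9, a=6
  step 3: m=28, q=16, a=3
  step 4: m=20, q=33, a=1
  step 5: m=13, q=23, a=1
  step 6: m=10, q=36, a=1
  step 7: m=26, q=7, a=8
  step 8: m=30, q=4, a=15
  step 9: m=30, q=7, a=8
  step 10: m=26, q=36, a=1
  step 11: m=10, q=23, a=1
  step 12: m=13, q=33, a=1
  step 13: m=20, q=16, a=3
  step 14: m=28, q=9, a=6
  step 15: m=26, q=28, a=2
  step 16: m=30, q=1, a=60
a_16 = 2*a_0 = 60, so the period closes here.
sqrt(928) = [30; 2, 6, 3, 1, 1, 1, 8, 15, 8, 1, 1, 1, 3, 6, 2, 60]
Period length = 16

16


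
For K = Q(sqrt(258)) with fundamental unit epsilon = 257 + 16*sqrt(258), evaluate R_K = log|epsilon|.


epsilon = 257 + 16*sqrt(258)
= 513.9981
R = ln(513.9981)
= 6.2422

6.2422


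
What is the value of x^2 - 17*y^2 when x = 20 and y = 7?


x^2 - d*y^2
= 20^2 - 17*7^2
= 400 - 833
= -433

-433


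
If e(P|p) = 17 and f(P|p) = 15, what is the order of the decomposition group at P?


|D_P| = e * f
= 17 * 15
= 255

255


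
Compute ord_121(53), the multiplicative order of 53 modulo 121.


We want ord_121(53), the smallest k >= 1 with 53^k = 1 mod 121.
n = 121 = 11^2, phi(121) = 110; the order divides phi(n).
Divisors of 110: 1, 2, 5, 10, 11, 22, 55, 110
Repeated squaring mod 121: 53^1 = 53, 53^2 = 26, 53^4 = 71, 53^8 = 80, 53^16 = 108, 53^32 = 48, 53^64 = 5
Test divisors in increasing order:
  k=1: 53^1 = 53 mod 121
  k=2: 53^2 = 26 mod 121
  k=5: 53^5 = 71 * 53 = 12 mod 121
  k=10: 53^10 = 80 * 26 = 23 mod 121
  k=11: 53^11 = 80 * 26 * 53 = 9 mod 121
  k=22: 53^22 = 108 * 71 * 26 = 81 mod 121
  k=55: 53^55 = 48 * 108 * 71 * 26 * 53 = 1 mod 121  <- first divisor giving 1
Order = 55

55


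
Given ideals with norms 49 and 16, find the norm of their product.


N(IJ) = N(I) * N(J)
= 49 * 16
= 784

784


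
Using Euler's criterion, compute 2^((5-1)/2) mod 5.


p = 5 is prime and the exponent is (p-1)/2 = 2, so by Euler's criterion 2^2 = (2/5) = +1 or -1 mod 5.
Compute by square-and-multiply:
  2 = 2 (binary 10)
  Repeated squaring mod 5: 2^1 = 2, 2^2 = 4
  2^2 = 4 mod 5
Result 4 = p - 1 = -1 mod 5: 2 is a quadratic non-residue mod 5. As a residue in [0, p-1] the value is 4.
2^2 mod 5 = 4

4


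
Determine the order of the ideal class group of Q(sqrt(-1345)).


K = Q(sqrt(-1345)). d mod 4 = 3, so D = disc(K) = 4d = -5380
h(K) equals the number of primitive reduced positive-definite forms (a, b, c) = a*x^2 + b*x*y + c*y^2 with b^2 - 4ac = D,
where reduced means |b| <= a <= c, with b >= 0 whenever |b| = a or a = c, and primitive means gcd(a, b, c) = 1.
Reduced forces 3a^2 <= |D| = 5380, so 1 <= a <= 42; b must have the parity of D, and c = (b^2 - D)/(4a) must be an integer >= a.
Enumerate a = 1..42, b in [-a, a]:
  a=1: (1, 0, 1345)  [1]
  a=2: (2, 2, 673)  [1]
  a=3..4: none
  a=5: (5, 0, 269)  [1]
  a=6..9: none
  a=10: (10, 10, 137)  [1]
  a=11..16: none
  a=17: (17, -14, 82), (17, 14, 82)  [2]
  a=18: none
  a=19: (19, -4, 71), (19, 4, 71)  [2]
  a=20..22: none
  a=23: (23, -18, 62), (23, 18, 62)  [2]
  a=24..30: none
  a=31: (31, -18, 46), (31, 18, 46)  [2]
  a=32..33: none
  a=34: (34, -14, 41), (34, 14, 41)  [2]
  a=35..37: none
  a=38: (38, -34, 43), (38, 34, 43)  [2]
  a=39..42: none
Total reduced forms: 1 + 1 + 1 + 1 + 2 + 2 + 2 + 2 + 2 + 2 = 16
h = 16

16


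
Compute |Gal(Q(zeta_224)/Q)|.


|Gal(Q(zeta_224)/Q)| = phi(224)
= 96

96


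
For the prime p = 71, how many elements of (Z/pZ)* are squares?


For prime p, the number of non-zero quadratic residues is (p-1)/2.
= (71-1)/2
= 35

35


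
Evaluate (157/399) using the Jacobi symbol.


Compute (157/399) via quadratic reciprocity:
  reciprocity: (157/399) -> +(399/157)
  reduce: (85/157)
  reciprocity: (85/157) -> +(157/85)
  reduce: (72/85)
  pull out 2: (2/85) = -1  (since 85 mod 8 = 5)
  pull out 2: (2/85) = -1  (since 85 mod 8 = 5)
  pull out 2: (2/85) = -1  (since 85 mod 8 = 5)
  reciprocity: (9/85) -> +(85/9)
  reduce: (4/9)
  pull out 2: (2/9) = +1  (since 9 mod 8 = 1)
  pull out 2: (2/9) = +1  (since 9 mod 8 = 1)
  (1/9) = 1
Product of signs = -1

-1


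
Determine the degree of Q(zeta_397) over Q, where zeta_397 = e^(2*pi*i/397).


The degree equals Euler's totient phi(397).
397 = 397
phi(397) = 396

396


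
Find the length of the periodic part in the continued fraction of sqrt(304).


Run the CF algorithm for sqrt(304).
a_0 = floor(sqrt(304)) = 17; set m_0=0, q_0=1.
Recurrence: m' = q*a - m,  q' = (d - m'^2)/q,  a' = floor((a_0 + m')/q').
  step 1: m=17, q=15, a=2
  step 2: m=13, q=9, a=3
  step 3: m=14, q=12, a=2
  step 4: m=10, q=17, a=1
  step 5: m=7, q=15, a=1
  step 6: m=8, q=16, a=1
  step 7: m=8, q=15, a=1
  step 8: m=7, q=17, a=1
  step 9: m=10, q=12, a=2
  step 10: m=14, q=9, a=3
  step 11: m=13, q=15, a=2
  step 12: m=17, q=1, a=34
a_12 = 2*a_0 = 34, so the period closes here.
sqrt(304) = [17; 2, 3, 2, 1, 1, 1, 1, 1, 2, 3, 2, 34]
Period length = 12

12


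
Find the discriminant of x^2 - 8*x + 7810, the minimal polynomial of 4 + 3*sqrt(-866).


The element 4 + 3*sqrt(-866) has minimal polynomial:
x^2 - 8*x + 7810
Discriminant = (-8)^2 - 4*(7810)
= 64 - 31240
= -31176

-31176


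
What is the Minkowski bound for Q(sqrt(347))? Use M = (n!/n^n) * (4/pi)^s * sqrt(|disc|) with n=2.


d = 347, d mod 4 = 3, so disc(K) = 4d = 1388; |disc(K)| = 1388
Real quadratic field, so n = 2, s = r2 = 0, r1 = 2
M = (n!/n^n) * (4/pi)^s * sqrt(|disc(K)|) = (2!/2^2) * (4/pi)^0 * sqrt(1388)
= 0.5 * 1.000000 * 37.255872
= 18.6279

18.6279


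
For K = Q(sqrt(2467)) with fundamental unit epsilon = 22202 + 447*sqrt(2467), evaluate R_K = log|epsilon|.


epsilon = 22202 + 447*sqrt(2467)
= 44404.0000
R = ln(44404.0000)
= 10.7011

10.7011


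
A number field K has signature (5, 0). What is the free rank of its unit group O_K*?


By Dirichlet's unit theorem:
rank = r1 + r2 - 1
= 5 + 0 - 1
= 4

4


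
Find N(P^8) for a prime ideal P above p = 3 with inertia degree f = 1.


N(P^a) = p^(a*f)
= 3^(8*1)
= 3^8
= 6561

6561


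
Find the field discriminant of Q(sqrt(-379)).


For K = Q(sqrt(d)) with d squarefree: disc(K) = d if d = 1 mod 4, and disc(K) = 4d if d = 2 or 3 mod 4.
Here d = -379, and d mod 4 = 1.
d = 1 mod 4 (O_K = Z[(1+sqrt(d))/2]), so disc(K) = d = -379

-379


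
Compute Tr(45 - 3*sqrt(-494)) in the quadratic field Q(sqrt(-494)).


Tr(a + b*sqrt(d)) = (a + b*sqrt(d)) + (a - b*sqrt(d)) = 2a
= 2 * (45)
= 90

90


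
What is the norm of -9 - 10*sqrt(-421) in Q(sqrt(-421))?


N(a + b*sqrt(d)) = a^2 - d*b^2
= (-9)^2 - (-421)*(-10)^2
= 81 + 42100
= 42181

42181


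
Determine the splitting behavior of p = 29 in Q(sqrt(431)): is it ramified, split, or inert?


K = Q(sqrt(431)). Since d mod 4 = 3, disc(K) = 1724.
Check p | disc: 1724 mod 29 = 13.
p does not divide disc. Compute Legendre symbol (d/p):
25^((29-1)/2) mod 29 = 1
(d/p) = 1, so p splits: (p) = P*P' with e=1, f=1, g=2.
Therefore p is split.

split


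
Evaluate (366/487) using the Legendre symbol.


p = 487 is prime, so compute (366/487) with the reciprocity algorithm (Jacobi-symbol steps: pull out 2s via (2/n), flip via reciprocity, reduce):
  pull out 2: (2/487) = +1  (since 487 mod 8 = 7)
  reciprocity: (183/487) -> -(487/183)
  reduce: (121/183)
  reciprocity: (121/183) -> +(183/121)
  reduce: (62/121)
  pull out 2: (2/121) = +1  (since 121 mod 8 = 1)
  reciprocity: (31/121) -> +(121/31)
  reduce: (28/31)
  pull out 2: (2/31) = +1  (since 31 mod 8 = 7)
  pull out 2: (2/31) = +1  (since 31 mod 8 = 7)
  reciprocity: (7/31) -> -(31/7)
  reduce: (3/7)
  reciprocity: (3/7) -> -(7/3)
  reduce: (1/3)
  (1/3) = 1
Product of signs = -1
(366/487) = -1

-1


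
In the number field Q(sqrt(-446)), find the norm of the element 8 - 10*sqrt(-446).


N(a + b*sqrt(d)) = a^2 - d*b^2
= (8)^2 - (-446)*(-10)^2
= 64 + 44600
= 44664

44664


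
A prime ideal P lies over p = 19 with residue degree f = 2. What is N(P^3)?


N(P^a) = p^(a*f)
= 19^(3*2)
= 19^6
= 47045881

47045881


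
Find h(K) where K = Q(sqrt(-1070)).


K = Q(sqrt(-1070)). d mod 4 = 2, so D = disc(K) = 4d = -4280
h(K) equals the number of primitive reduced positive-definite forms (a, b, c) = a*x^2 + b*x*y + c*y^2 with b^2 - 4ac = D,
where reduced means |b| <= a <= c, with b >= 0 whenever |b| = a or a = c, and primitive means gcd(a, b, c) = 1.
Reduced forces 3a^2 <= |D| = 4280, so 1 <= a <= 37; b must have the parity of D, and c = (b^2 - D)/(4a) must be an integer >= a.
Enumerate a = 1..37, b in [-a, a]:
  a=1: (1, 0, 1070)  [1]
  a=2: (2, 0, 535)  [1]
  a=3: (3, -2, 357), (3, 2, 357)  [2]
  a=4: none
  a=5: (5, 0, 214)  [1]
  a=6: (6, -4, 179), (6, 4, 179)  [2]
  a=7: (7, -2, 153), (7, 2, 153)  [2]
  a=8: none
  a=9: (9, -2, 119), (9, 2, 119)  [2]
  a=10: (10, 0, 107)  [1]
  a=11..12: none
  a=13: (13, -6, 83), (13, 6, 83)  [2]
  a=14: (14, -12, 79), (14, 12, 79)  [2]
  a=15: (15, -10, 73), (15, 10, 73)  [2]
  a=16: none
  a=17: (17, -2, 63), (17, 2, 63)  [2]
  a=18: (18, -16, 63), (18, 16, 63)  [2]
  a=19..20: none
  a=21: (21, -16, 54), (21, -2, 51), (21, 2, 51), (21, 16, 54)  [4]
  a=22..25: none
  a=26: (26, -20, 45), (26, 20, 45)  [2]
  a=27: (27, -16, 42), (27, 16, 42)  [2]
  a=28..29: none
  a=30: (30, -20, 39), (30, 20, 39)  [2]
  a=31..33: none
  a=34: (34, -32, 39), (34, 32, 39)  [2]
  a=35: (35, -30, 37), (35, 30, 37)  [2]
  a=36..37: none
Total reduced forms: 1 + 1 + 2 + 1 + 2 + 2 + 2 + 1 + 2 + 2 + 2 + 2 + 2 + 4 + 2 + 2 + 2 + 2 + 2 = 36
h = 36

36


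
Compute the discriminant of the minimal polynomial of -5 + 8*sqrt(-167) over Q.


The element -5 + 8*sqrt(-167) has minimal polynomial:
x^2 + 10*x + 10713
Discriminant = (10)^2 - 4*(10713)
= 100 - 42852
= -42752

-42752


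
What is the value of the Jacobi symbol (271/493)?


Compute (271/493) via quadratic reciprocity:
  reciprocity: (271/493) -> +(493/271)
  reduce: (222/271)
  pull out 2: (2/271) = +1  (since 271 mod 8 = 7)
  reciprocity: (111/271) -> -(271/111)
  reduce: (49/111)
  reciprocity: (49/111) -> +(111/49)
  reduce: (13/49)
  reciprocity: (13/49) -> +(49/13)
  reduce: (10/13)
  pull out 2: (2/13) = -1  (since 13 mod 8 = 5)
  reciprocity: (5/13) -> +(13/5)
  reduce: (3/5)
  reciprocity: (3/5) -> +(5/3)
  reduce: (2/3)
  pull out 2: (2/3) = -1  (since 3 mod 8 = 3)
  (1/3) = 1
Product of signs = -1

-1


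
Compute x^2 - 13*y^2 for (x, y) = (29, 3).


x^2 - d*y^2
= 29^2 - 13*3^2
= 841 - 117
= 724

724


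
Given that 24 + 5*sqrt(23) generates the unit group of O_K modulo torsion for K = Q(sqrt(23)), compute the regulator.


epsilon = 24 + 5*sqrt(23)
= 47.9792
R = ln(47.9792)
= 3.8708

3.8708


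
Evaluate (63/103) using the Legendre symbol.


p = 103 is prime, so compute (63/103) with the reciprocity algorithm (Jacobi-symbol steps: pull out 2s via (2/n), flip via reciprocity, reduce):
  reciprocity: (63/103) -> -(103/63)
  reduce: (40/63)
  pull out 2: (2/63) = +1  (since 63 mod 8 = 7)
  pull out 2: (2/63) = +1  (since 63 mod 8 = 7)
  pull out 2: (2/63) = +1  (since 63 mod 8 = 7)
  reciprocity: (5/63) -> +(63/5)
  reduce: (3/5)
  reciprocity: (3/5) -> +(5/3)
  reduce: (2/3)
  pull out 2: (2/3) = -1  (since 3 mod 8 = 3)
  (1/3) = 1
Product of signs = 1
(63/103) = 1

1


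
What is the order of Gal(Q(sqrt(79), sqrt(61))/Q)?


The 2 square roots of distinct primes are multiplicatively independent over Q,
so [K:Q] = 2^2 and Gal(K/Q) is isomorphic to (Z/2Z)^2.
|Gal| = 2^2 = 4

4


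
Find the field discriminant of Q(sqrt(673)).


For K = Q(sqrt(d)) with d squarefree: disc(K) = d if d = 1 mod 4, and disc(K) = 4d if d = 2 or 3 mod 4.
Here d = 673, and d mod 4 = 1.
d = 1 mod 4 (O_K = Z[(1+sqrt(d))/2]), so disc(K) = d = 673

673


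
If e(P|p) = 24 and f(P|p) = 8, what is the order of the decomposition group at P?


|D_P| = e * f
= 24 * 8
= 192

192


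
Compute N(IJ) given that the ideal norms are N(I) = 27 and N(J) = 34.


N(IJ) = N(I) * N(J)
= 27 * 34
= 918

918


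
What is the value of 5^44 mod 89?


p = 89 is prime and the exponent is (p-1)/2 = 44, so by Euler's criterion 5^44 = (5/89) = +1 or -1 mod 89.
Compute by square-and-multiply:
  44 = 32 + 8 + 4 (binary 101100)
  Repeated squaring mod 89: 5^1 = 5, 5^2 = 25, 5^4 = 2, 5^8 = 4, 5^16 = 16, 5^32 = 78
  5^44 = 5^32 * 5^8 * 5^4 = 78 * 4 * 2 mod 89
    78 * 4 = 312 = 45 mod 89
    45 * 2 = 90 = 1 mod 89
  5^44 = 1 mod 89
Result 1: 5 is a quadratic residue mod 89.
5^44 mod 89 = 1

1


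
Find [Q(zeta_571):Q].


The degree equals Euler's totient phi(571).
571 = 571
phi(571) = 570

570


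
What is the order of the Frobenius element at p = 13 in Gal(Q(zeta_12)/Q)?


The Frobenius at p in Gal(Q(zeta_n)/Q) = (Z/nZ)* is the class of p, so its order is ord_12(13), the smallest k >= 1 with 13^k = 1 mod 12.
n = 12 = 2^2 * 3, phi(12) = 4; the order divides phi(n).
Divisors of 4: 1, 2, 4
Repeated squaring mod 12: 13^1 = 1, 13^2 = 1, 13^4 = 1
Test divisors in increasing order:
  k=1: 13^1 = 1 mod 12  <- first divisor giving 1
Order = 1

1


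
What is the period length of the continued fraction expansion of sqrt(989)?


Run the CF algorithm for sqrt(989).
a_0 = floor(sqrt(989)) = 31; set m_0=0, q_0=1.
Recurrence: m' = q*a - m,  q' = (d - m'^2)/q,  a' = floor((a_0 + m')/q').
  step 1: m=31, q=28, a=2
  step 2: m=25, q=13, a=4
  step 3: m=27, q=20, a=2
  step 4: m=13, q=41, a=1
  step 5: m=28, q=5, a=11
  step 6: m=27, q=52, a=1
  step 7: m=25, q=7, a=8
  step 8: m=31, q=4, a=15
  step 9: m=29, q=37, a=1
  step 10: m=8, q=25, a=1
  step 11: m=17, q=28, a=1
  step 12: m=11, q=31, a=1
  step 13: m=20, q=19, a=2
  step 14: m=18, q=35, a=1
  step 15: m=17, q=20, a=2
  step 16: m=23, q=23, a=2
  step 17: m=23, q=20, a=2
  step 18: m=17, q=35, a=1
  step 19: m=18, q=19, a=2
  step 20: m=20, q=31, a=1
  step 21: m=11, q=28, a=1
  step 22: m=17, q=25, a=1
  step 23: m=8, q=37, a=1
  step 24: m=29, q=4, a=15
  step 25: m=31, q=7, a=8
  step 26: m=25, q=52, a=1
  step 27: m=27, q=5, a=11
  step 28: m=28, q=41, a=1
  step 29: m=13, q=20, a=2
  step 30: m=27, q=13, a=4
  step 31: m=25, q=28, a=2
  step 32: m=31, q=1, a=62
a_32 = 2*a_0 = 62, so the period closes here.
sqrt(989) = [31; 2, 4, 2, 1, 11, 1, 8, 15, 1, 1, 1, 1, 2, 1, 2, 2, 2, 1, 2, 1, 1, 1, 1, 15, 8, 1, 11, 1, 2, 4, 2, 62]
Period length = 32

32


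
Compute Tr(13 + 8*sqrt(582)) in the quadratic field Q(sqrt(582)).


Tr(a + b*sqrt(d)) = (a + b*sqrt(d)) + (a - b*sqrt(d)) = 2a
= 2 * (13)
= 26

26


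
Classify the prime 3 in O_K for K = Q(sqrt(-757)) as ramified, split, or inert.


K = Q(sqrt(-757)). Since d mod 4 = 3, disc(K) = -3028.
Check p | disc: -3028 mod 3 = 2.
p does not divide disc. Compute Legendre symbol (d/p):
2^((3-1)/2) mod 3 = -1
(d/p) = -1, so p is inert: (p) stays prime with e=1, f=2, g=1.
Therefore p is inert.

inert


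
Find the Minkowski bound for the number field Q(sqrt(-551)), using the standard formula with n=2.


d = -551, d mod 4 = 1, so disc(K) = d = -551; |disc(K)| = 551
Imaginary quadratic field, so n = 2, s = r2 = 1, r1 = 0
M = (n!/n^n) * (4/pi)^s * sqrt(|disc(K)|) = (2!/2^2) * (4/pi)^1 * sqrt(551)
= 0.5 * 1.273240 * 23.473389
= 14.9436

14.9436


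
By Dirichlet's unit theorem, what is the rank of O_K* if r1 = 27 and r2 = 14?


By Dirichlet's unit theorem:
rank = r1 + r2 - 1
= 27 + 14 - 1
= 40

40


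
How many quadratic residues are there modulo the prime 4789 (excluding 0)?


For prime p, the number of non-zero quadratic residues is (p-1)/2.
= (4789-1)/2
= 2394

2394


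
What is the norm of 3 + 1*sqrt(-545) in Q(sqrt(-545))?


N(a + b*sqrt(d)) = a^2 - d*b^2
= (3)^2 - (-545)*(1)^2
= 9 + 545
= 554

554


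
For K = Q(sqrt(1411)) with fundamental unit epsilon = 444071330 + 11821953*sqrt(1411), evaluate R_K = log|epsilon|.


epsilon = 444071330 + 11821953*sqrt(1411)
= 8.8814e+08
R = ln(8.8814e+08)
= 20.6046

20.6046


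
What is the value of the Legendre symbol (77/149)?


p = 149 is prime, so compute (77/149) with the reciprocity algorithm (Jacobi-symbol steps: pull out 2s via (2/n), flip via reciprocity, reduce):
  reciprocity: (77/149) -> +(149/77)
  reduce: (72/77)
  pull out 2: (2/77) = -1  (since 77 mod 8 = 5)
  pull out 2: (2/77) = -1  (since 77 mod 8 = 5)
  pull out 2: (2/77) = -1  (since 77 mod 8 = 5)
  reciprocity: (9/77) -> +(77/9)
  reduce: (5/9)
  reciprocity: (5/9) -> +(9/5)
  reduce: (4/5)
  pull out 2: (2/5) = -1  (since 5 mod 8 = 5)
  pull out 2: (2/5) = -1  (since 5 mod 8 = 5)
  (1/5) = 1
Product of signs = -1
(77/149) = -1

-1


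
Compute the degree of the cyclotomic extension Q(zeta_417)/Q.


The degree equals Euler's totient phi(417).
417 = 3 * 139
phi(417) = 276

276


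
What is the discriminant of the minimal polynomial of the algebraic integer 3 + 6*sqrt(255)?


The element 3 + 6*sqrt(255) has minimal polynomial:
x^2 - 6*x - 9171
Discriminant = (-6)^2 - 4*(-9171)
= 36 + 36684
= 36720

36720


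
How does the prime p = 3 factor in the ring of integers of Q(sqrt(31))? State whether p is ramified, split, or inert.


K = Q(sqrt(31)). Since d mod 4 = 3, disc(K) = 124.
Check p | disc: 124 mod 3 = 1.
p does not divide disc. Compute Legendre symbol (d/p):
1^((3-1)/2) mod 3 = 1
(d/p) = 1, so p splits: (p) = P*P' with e=1, f=1, g=2.
Therefore p is split.

split


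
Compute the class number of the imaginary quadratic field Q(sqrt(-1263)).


K = Q(sqrt(-1263)). d mod 4 = 1, so D = disc(K) = d = -1263
h(K) equals the number of primitive reduced positive-definite forms (a, b, c) = a*x^2 + b*x*y + c*y^2 with b^2 - 4ac = D,
where reduced means |b| <= a <= c, with b >= 0 whenever |b| = a or a = c, and primitive means gcd(a, b, c) = 1.
Reduced forces 3a^2 <= |D| = 1263, so 1 <= a <= 20; b must have the parity of D, and c = (b^2 - D)/(4a) must be an integer >= a.
Enumerate a = 1..20, b in [-a, a]:
  a=1: (1, 1, 316)  [1]
  a=2: (2, -1, 158), (2, 1, 158)  [2]
  a=3: (3, 3, 106)  [1]
  a=4: (4, -1, 79), (4, 1, 79)  [2]
  a=5: none
  a=6: (6, -3, 53), (6, 3, 53)  [2]
  a=7: (7, -5, 46), (7, 5, 46)  [2]
  a=8: (8, -7, 41), (8, 7, 41)  [2]
  a=9..11: none
  a=12: (12, -9, 28), (12, 9, 28)  [2]
  a=13: none
  a=14: (14, -9, 24), (14, -5, 23), (14, 5, 23), (14, 9, 24)  [4]
  a=15: none
  a=16: (16, -9, 21), (16, 9, 21)  [2]
  a=17..20: none
Total reduced forms: 1 + 2 + 1 + 2 + 2 + 2 + 2 + 2 + 4 + 2 = 20
h = 20

20


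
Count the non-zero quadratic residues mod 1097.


For prime p, the number of non-zero quadratic residues is (p-1)/2.
= (1097-1)/2
= 548

548


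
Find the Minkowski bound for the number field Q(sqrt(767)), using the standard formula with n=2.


d = 767, d mod 4 = 3, so disc(K) = 4d = 3068; |disc(K)| = 3068
Real quadratic field, so n = 2, s = r2 = 0, r1 = 2
M = (n!/n^n) * (4/pi)^s * sqrt(|disc(K)|) = (2!/2^2) * (4/pi)^0 * sqrt(3068)
= 0.5 * 1.000000 * 55.389530
= 27.6948

27.6948


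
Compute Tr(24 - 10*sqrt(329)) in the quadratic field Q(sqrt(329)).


Tr(a + b*sqrt(d)) = (a + b*sqrt(d)) + (a - b*sqrt(d)) = 2a
= 2 * (24)
= 48

48


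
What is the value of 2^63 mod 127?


p = 127 is prime and the exponent is (p-1)/2 = 63, so by Euler's criterion 2^63 = (2/127) = +1 or -1 mod 127.
Compute by square-and-multiply:
  63 = 32 + 16 + 8 + 4 + 2 + 1 (binary 111111)
  Repeated squaring mod 127: 2^1 = 2, 2^2 = 4, 2^4 = 16, 2^8 = 2, 2^16 = 4, 2^32 = 16
  2^63 = 2^32 * 2^16 * 2^8 * 2^4 * 2^2 * 2^1 = 16 * 4 * 2 * 16 * 4 * 2 mod 127
    16 * 4 = 64 = 64 mod 127
    64 * 2 = 128 = 1 mod 127
    1 * 16 = 16 = 16 mod 127
    16 * 4 = 64 = 64 mod 127
    64 * 2 = 128 = 1 mod 127
  2^63 = 1 mod 127
Result 1: 2 is a quadratic residue mod 127.
2^63 mod 127 = 1

1


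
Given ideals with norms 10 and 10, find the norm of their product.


N(IJ) = N(I) * N(J)
= 10 * 10
= 100

100


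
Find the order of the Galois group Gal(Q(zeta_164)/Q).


|Gal(Q(zeta_164)/Q)| = phi(164)
= 80

80


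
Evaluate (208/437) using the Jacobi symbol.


Compute (208/437) via quadratic reciprocity:
  pull out 2: (2/437) = -1  (since 437 mod 8 = 5)
  pull out 2: (2/437) = -1  (since 437 mod 8 = 5)
  pull out 2: (2/437) = -1  (since 437 mod 8 = 5)
  pull out 2: (2/437) = -1  (since 437 mod 8 = 5)
  reciprocity: (13/437) -> +(437/13)
  reduce: (8/13)
  pull out 2: (2/13) = -1  (since 13 mod 8 = 5)
  pull out 2: (2/13) = -1  (since 13 mod 8 = 5)
  pull out 2: (2/13) = -1  (since 13 mod 8 = 5)
  (1/13) = 1
Product of signs = -1

-1


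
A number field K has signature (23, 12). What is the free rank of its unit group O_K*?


By Dirichlet's unit theorem:
rank = r1 + r2 - 1
= 23 + 12 - 1
= 34

34


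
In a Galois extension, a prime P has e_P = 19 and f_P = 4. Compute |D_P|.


|D_P| = e * f
= 19 * 4
= 76

76


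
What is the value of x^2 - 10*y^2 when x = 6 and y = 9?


x^2 - d*y^2
= 6^2 - 10*9^2
= 36 - 810
= -774

-774


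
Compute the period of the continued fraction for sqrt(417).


Run the CF algorithm for sqrt(417).
a_0 = floor(sqrt(417)) = 20; set m_0=0, q_0=1.
Recurrence: m' = q*a - m,  q' = (d - m'^2)/q,  a' = floor((a_0 + m')/q').
  step 1: m=20, q=17, a=2
  step 2: m=14, q=13, a=2
  step 3: m=12, q=21, a=1
  step 4: m=9, q=16, a=1
  step 5: m=7, q=23, a=1
  step 6: m=16, q=7, a=5
  step 7: m=19, q=8, a=4
  step 8: m=13, q=31, a=1
  step 9: m=18, q=3, a=12
  step 10: m=18, q=31, a=1
  step 11: m=13, q=8, a=4
  step 12: m=19, q=7, a=5
  step 13: m=16, q=23, a=1
  step 14: m=7, q=16, a=1
  step 15: m=9, q=21, a=1
  step 16: m=12, q=13, a=2
  step 17: m=14, q=17, a=2
  step 18: m=20, q=1, a=40
a_18 = 2*a_0 = 40, so the period closes here.
sqrt(417) = [20; 2, 2, 1, 1, 1, 5, 4, 1, 12, 1, 4, 5, 1, 1, 1, 2, 2, 40]
Period length = 18

18


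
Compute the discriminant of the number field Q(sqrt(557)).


For K = Q(sqrt(d)) with d squarefree: disc(K) = d if d = 1 mod 4, and disc(K) = 4d if d = 2 or 3 mod 4.
Here d = 557, and d mod 4 = 1.
d = 1 mod 4 (O_K = Z[(1+sqrt(d))/2]), so disc(K) = d = 557

557


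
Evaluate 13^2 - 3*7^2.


x^2 - d*y^2
= 13^2 - 3*7^2
= 169 - 147
= 22

22


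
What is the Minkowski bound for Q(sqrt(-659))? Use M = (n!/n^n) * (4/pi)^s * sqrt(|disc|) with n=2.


d = -659, d mod 4 = 1, so disc(K) = d = -659; |disc(K)| = 659
Imaginary quadratic field, so n = 2, s = r2 = 1, r1 = 0
M = (n!/n^n) * (4/pi)^s * sqrt(|disc(K)|) = (2!/2^2) * (4/pi)^1 * sqrt(659)
= 0.5 * 1.273240 * 25.670995
= 16.3427

16.3427


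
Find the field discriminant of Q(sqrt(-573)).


For K = Q(sqrt(d)) with d squarefree: disc(K) = d if d = 1 mod 4, and disc(K) = 4d if d = 2 or 3 mod 4.
Here d = -573, and d mod 4 = 3.
d = 3 mod 4, not 1 (O_K = Z[sqrt(d)]), so disc(K) = 4d = 4 * (-573) = -2292

-2292


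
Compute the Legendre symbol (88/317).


p = 317 is prime, so compute (88/317) with the reciprocity algorithm (Jacobi-symbol steps: pull out 2s via (2/n), flip via reciprocity, reduce):
  pull out 2: (2/317) = -1  (since 317 mod 8 = 5)
  pull out 2: (2/317) = -1  (since 317 mod 8 = 5)
  pull out 2: (2/317) = -1  (since 317 mod 8 = 5)
  reciprocity: (11/317) -> +(317/11)
  reduce: (9/11)
  reciprocity: (9/11) -> +(11/9)
  reduce: (2/9)
  pull out 2: (2/9) = +1  (since 9 mod 8 = 1)
  (1/9) = 1
Product of signs = -1
(88/317) = -1

-1


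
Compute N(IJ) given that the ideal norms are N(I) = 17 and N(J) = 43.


N(IJ) = N(I) * N(J)
= 17 * 43
= 731

731


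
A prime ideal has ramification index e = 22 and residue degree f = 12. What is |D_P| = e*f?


|D_P| = e * f
= 22 * 12
= 264

264


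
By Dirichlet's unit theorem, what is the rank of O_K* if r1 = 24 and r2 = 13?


By Dirichlet's unit theorem:
rank = r1 + r2 - 1
= 24 + 13 - 1
= 36

36


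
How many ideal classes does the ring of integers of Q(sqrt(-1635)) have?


K = Q(sqrt(-1635)). d mod 4 = 1, so D = disc(K) = d = -1635
h(K) equals the number of primitive reduced positive-definite forms (a, b, c) = a*x^2 + b*x*y + c*y^2 with b^2 - 4ac = D,
where reduced means |b| <= a <= c, with b >= 0 whenever |b| = a or a = c, and primitive means gcd(a, b, c) = 1.
Reduced forces 3a^2 <= |D| = 1635, so 1 <= a <= 23; b must have the parity of D, and c = (b^2 - D)/(4a) must be an integer >= a.
Enumerate a = 1..23, b in [-a, a]:
  a=1: (1, 1, 409)  [1]
  a=2: none
  a=3: (3, 3, 137)  [1]
  a=4: none
  a=5: (5, 5, 83)  [1]
  a=6..10: none
  a=11: (11, -9, 39), (11, 9, 39)  [2]
  a=12: none
  a=13: (13, -9, 33), (13, 9, 33)  [2]
  a=14: none
  a=15: (15, 15, 31)  [1]
  a=16..23: none
Total reduced forms: 1 + 1 + 1 + 2 + 2 + 1 = 8
h = 8

8


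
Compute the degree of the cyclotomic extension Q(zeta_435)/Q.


The degree equals Euler's totient phi(435).
435 = 3 * 5 * 29
phi(435) = 224

224


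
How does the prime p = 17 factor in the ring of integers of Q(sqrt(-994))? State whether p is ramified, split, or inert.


K = Q(sqrt(-994)). Since d mod 4 = 2, disc(K) = -3976.
Check p | disc: -3976 mod 17 = 2.
p does not divide disc. Compute Legendre symbol (d/p):
9^((17-1)/2) mod 17 = 1
(d/p) = 1, so p splits: (p) = P*P' with e=1, f=1, g=2.
Therefore p is split.

split


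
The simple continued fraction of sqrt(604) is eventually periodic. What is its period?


Run the CF algorithm for sqrt(604).
a_0 = floor(sqrt(604)) = 24; set m_0=0, q_0=1.
Recurrence: m' = q*a - m,  q' = (d - m'^2)/q,  a' = floor((a_0 + m')/q').
  step 1: m=24, q=28, a=1
  step 2: m=4, q=21, a=1
  step 3: m=17, q=15, a=2
  step 4: m=13, q=29, a=1
  step 5: m=16, q=12, a=3
  step 6: m=20, q=17, a=2
  step 7: m=14, q=24, a=1
  step 8: m=10, q=21, a=1
  step 9: m=11, q=23, a=1
  step 10: m=12, q=20, a=1
  step 11: m=8, q=27, a=1
  step 12: m=19, q=9, a=4
  step 13: m=17, q=35, a=1
  step 14: m=18, q=8, a=5
  step 15: m=22, q=15, a=3
  step 16: m=23, q=5, a=9
  step 17: m=22, q=24, a=1
  step 18: m=2, q=25, a=1
  step 19: m=23, q=3, a=15
  step 20: m=22, q=40, a=1
  step 21: m=18, q=7, a=6
  step 22: m=24, q=4, a=12
  step 23: m=24, q=7, a=6
  step 24: m=18, q=40, a=1
  step 25: m=22, q=3, a=15
  step 26: m=23, q=25, a=1
  step 27: m=2, q=24, a=1
  step 28: m=22, q=5, a=9
  step 29: m=23, q=15, a=3
  step 30: m=22, q=8, a=5
  step 31: m=18, q=35, a=1
  step 32: m=17, q=9, a=4
  step 33: m=19, q=27, a=1
  step 34: m=8, q=20, a=1
  step 35: m=12, q=23, a=1
  step 36: m=11, q=21, a=1
  step 37: m=10, q=24, a=1
  step 38: m=14, q=17, a=2
  step 39: m=20, q=12, a=3
  step 40: m=16, q=29, a=1
  step 41: m=13, q=15, a=2
  step 42: m=17, q=21, a=1
  step 43: m=4, q=28, a=1
  step 44: m=24, q=1, a=48
a_44 = 2*a_0 = 48, so the period closes here.
sqrt(604) = [24; 1, 1, 2, 1, 3, 2, 1, 1, 1, 1, 1, 4, 1, 5, 3, 9, 1, 1, 15, 1, 6, 12, 6, 1, 15, 1, 1, 9, 3, 5, 1, 4, 1, 1, 1, 1, 1, 2, 3, 1, 2, 1, 1, 48]
Period length = 44

44


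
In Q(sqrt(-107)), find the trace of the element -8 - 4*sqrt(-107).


Tr(a + b*sqrt(d)) = (a + b*sqrt(d)) + (a - b*sqrt(d)) = 2a
= 2 * (-8)
= -16

-16


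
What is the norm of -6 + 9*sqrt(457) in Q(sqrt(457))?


N(a + b*sqrt(d)) = a^2 - d*b^2
= (-6)^2 - (457)*(9)^2
= 36 - 37017
= -36981

-36981


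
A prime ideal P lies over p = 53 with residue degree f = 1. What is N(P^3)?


N(P^a) = p^(a*f)
= 53^(3*1)
= 53^3
= 148877

148877


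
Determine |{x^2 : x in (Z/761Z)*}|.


For prime p, the number of non-zero quadratic residues is (p-1)/2.
= (761-1)/2
= 380

380


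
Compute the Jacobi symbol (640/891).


Compute (640/891) via quadratic reciprocity:
  pull out 2: (2/891) = -1  (since 891 mod 8 = 3)
  pull out 2: (2/891) = -1  (since 891 mod 8 = 3)
  pull out 2: (2/891) = -1  (since 891 mod 8 = 3)
  pull out 2: (2/891) = -1  (since 891 mod 8 = 3)
  pull out 2: (2/891) = -1  (since 891 mod 8 = 3)
  pull out 2: (2/891) = -1  (since 891 mod 8 = 3)
  pull out 2: (2/891) = -1  (since 891 mod 8 = 3)
  reciprocity: (5/891) -> +(891/5)
  reduce: (1/5)
  (1/5) = 1
Product of signs = -1

-1


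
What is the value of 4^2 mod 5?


p = 5 is prime and the exponent is (p-1)/2 = 2, so by Euler's criterion 4^2 = (4/5) = +1 or -1 mod 5.
Compute by square-and-multiply:
  2 = 2 (binary 10)
  Repeated squaring mod 5: 4^1 = 4, 4^2 = 1
  4^2 = 1 mod 5
Result 1: 4 is a quadratic residue mod 5.
4^2 mod 5 = 1

1


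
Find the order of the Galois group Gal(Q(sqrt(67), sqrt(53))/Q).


The 2 square roots of distinct primes are multiplicatively independent over Q,
so [K:Q] = 2^2 and Gal(K/Q) is isomorphic to (Z/2Z)^2.
|Gal| = 2^2 = 4

4


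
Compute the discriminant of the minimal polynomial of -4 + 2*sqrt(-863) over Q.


The element -4 + 2*sqrt(-863) has minimal polynomial:
x^2 + 8*x + 3468
Discriminant = (8)^2 - 4*(3468)
= 64 - 13872
= -13808

-13808


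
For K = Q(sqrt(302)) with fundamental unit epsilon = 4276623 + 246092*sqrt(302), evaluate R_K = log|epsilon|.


epsilon = 4276623 + 246092*sqrt(302)
= 8.5532e+06
R = ln(8.5532e+06)
= 15.9618

15.9618


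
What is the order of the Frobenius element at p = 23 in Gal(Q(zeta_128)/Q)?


The Frobenius at p in Gal(Q(zeta_n)/Q) = (Z/nZ)* is the class of p, so its order is ord_128(23), the smallest k >= 1 with 23^k = 1 mod 128.
n = 128 = 2^7, phi(128) = 64; the order divides phi(n).
Divisors of 64: 1, 2, 4, 8, 16, 32, 64
Repeated squaring mod 128: 23^1 = 23, 23^2 = 17, 23^4 = 33, 23^8 = 65, 23^16 = 1, 23^32 = 1, 23^64 = 1
Test divisors in increasing order:
  k=1: 23^1 = 23 mod 128
  k=2: 23^2 = 17 mod 128
  k=4: 23^4 = 33 mod 128
  k=8: 23^8 = 65 mod 128
  k=16: 23^16 = 1 mod 128  <- first divisor giving 1
Order = 16

16


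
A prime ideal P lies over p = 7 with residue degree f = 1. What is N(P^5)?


N(P^a) = p^(a*f)
= 7^(5*1)
= 7^5
= 16807

16807


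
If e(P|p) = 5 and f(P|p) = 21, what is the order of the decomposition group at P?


|D_P| = e * f
= 5 * 21
= 105

105


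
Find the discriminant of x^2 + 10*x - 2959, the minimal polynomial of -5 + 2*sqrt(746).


The element -5 + 2*sqrt(746) has minimal polynomial:
x^2 + 10*x - 2959
Discriminant = (10)^2 - 4*(-2959)
= 100 + 11836
= 11936

11936


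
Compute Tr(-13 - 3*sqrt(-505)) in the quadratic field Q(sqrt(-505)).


Tr(a + b*sqrt(d)) = (a + b*sqrt(d)) + (a - b*sqrt(d)) = 2a
= 2 * (-13)
= -26

-26


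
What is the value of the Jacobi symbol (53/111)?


Compute (53/111) via quadratic reciprocity:
  reciprocity: (53/111) -> +(111/53)
  reduce: (5/53)
  reciprocity: (5/53) -> +(53/5)
  reduce: (3/5)
  reciprocity: (3/5) -> +(5/3)
  reduce: (2/3)
  pull out 2: (2/3) = -1  (since 3 mod 8 = 3)
  (1/3) = 1
Product of signs = -1

-1


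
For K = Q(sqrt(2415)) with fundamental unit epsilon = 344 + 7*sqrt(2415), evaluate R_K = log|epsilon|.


epsilon = 344 + 7*sqrt(2415)
= 687.9985
R = ln(687.9985)
= 6.5338

6.5338


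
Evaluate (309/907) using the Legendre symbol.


p = 907 is prime, so compute (309/907) with the reciprocity algorithm (Jacobi-symbol steps: pull out 2s via (2/n), flip via reciprocity, reduce):
  reciprocity: (309/907) -> +(907/309)
  reduce: (289/309)
  reciprocity: (289/309) -> +(309/289)
  reduce: (20/289)
  pull out 2: (2/289) = +1  (since 289 mod 8 = 1)
  pull out 2: (2/289) = +1  (since 289 mod 8 = 1)
  reciprocity: (5/289) -> +(289/5)
  reduce: (4/5)
  pull out 2: (2/5) = -1  (since 5 mod 8 = 5)
  pull out 2: (2/5) = -1  (since 5 mod 8 = 5)
  (1/5) = 1
Product of signs = 1
(309/907) = 1

1


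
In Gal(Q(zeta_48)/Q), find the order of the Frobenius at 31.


The Frobenius at p in Gal(Q(zeta_n)/Q) = (Z/nZ)* is the class of p, so its order is ord_48(31), the smallest k >= 1 with 31^k = 1 mod 48.
n = 48 = 2^4 * 3, phi(48) = 16; the order divides phi(n).
Divisors of 16: 1, 2, 4, 8, 16
Repeated squaring mod 48: 31^1 = 31, 31^2 = 1, 31^4 = 1, 31^8 = 1, 31^16 = 1
Test divisors in increasing order:
  k=1: 31^1 = 31 mod 48
  k=2: 31^2 = 1 mod 48  <- first divisor giving 1
Order = 2

2


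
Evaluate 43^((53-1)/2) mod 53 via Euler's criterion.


p = 53 is prime and the exponent is (p-1)/2 = 26, so by Euler's criterion 43^26 = (43/53) = +1 or -1 mod 53.
Compute by square-and-multiply:
  26 = 16 + 8 + 2 (binary 11010)
  Repeated squaring mod 53: 43^1 = 43, 43^2 = 47, 43^4 = 36, 43^8 = 24, 43^16 = 46
  43^26 = 43^16 * 43^8 * 43^2 = 46 * 24 * 47 mod 53
    46 * 24 = 1104 = 44 mod 53
    44 * 47 = 2068 = 1 mod 53
  43^26 = 1 mod 53
Result 1: 43 is a quadratic residue mod 53.
43^26 mod 53 = 1

1


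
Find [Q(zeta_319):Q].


The degree equals Euler's totient phi(319).
319 = 11 * 29
phi(319) = 280

280


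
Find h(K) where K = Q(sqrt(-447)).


K = Q(sqrt(-447)). d mod 4 = 1, so D = disc(K) = d = -447
h(K) equals the number of primitive reduced positive-definite forms (a, b, c) = a*x^2 + b*x*y + c*y^2 with b^2 - 4ac = D,
where reduced means |b| <= a <= c, with b >= 0 whenever |b| = a or a = c, and primitive means gcd(a, b, c) = 1.
Reduced forces 3a^2 <= |D| = 447, so 1 <= a <= 12; b must have the parity of D, and c = (b^2 - D)/(4a) must be an integer >= a.
Enumerate a = 1..12, b in [-a, a]:
  a=1: (1, 1, 112)  [1]
  a=2: (2, -1, 56), (2, 1, 56)  [2]
  a=3: (3, 3, 38)  [1]
  a=4: (4, -1, 28), (4, 1, 28)  [2]
  a=5: none
  a=6: (6, -3, 19), (6, 3, 19)  [2]
  a=7: (7, -1, 16), (7, 1, 16)  [2]
  a=8: (8, -1, 14), (8, 1, 14)  [2]
  a=9..10: none
  a=11: (11, -9, 12), (11, 9, 12)  [2]
  a=12: none
Total reduced forms: 1 + 2 + 1 + 2 + 2 + 2 + 2 + 2 = 14
h = 14

14
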